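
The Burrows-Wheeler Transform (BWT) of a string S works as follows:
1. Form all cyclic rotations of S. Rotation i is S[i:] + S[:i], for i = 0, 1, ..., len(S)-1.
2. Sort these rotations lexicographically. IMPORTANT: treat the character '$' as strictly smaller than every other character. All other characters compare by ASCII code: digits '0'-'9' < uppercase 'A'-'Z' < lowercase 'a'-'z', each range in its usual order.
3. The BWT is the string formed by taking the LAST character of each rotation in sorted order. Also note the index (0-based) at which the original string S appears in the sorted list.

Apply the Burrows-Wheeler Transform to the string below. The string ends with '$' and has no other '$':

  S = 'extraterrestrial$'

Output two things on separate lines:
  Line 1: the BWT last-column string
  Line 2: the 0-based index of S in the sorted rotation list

All 17 rotations (rotation i = S[i:]+S[:i]):
  rot[0] = extraterrestrial$
  rot[1] = xtraterrestrial$e
  rot[2] = traterrestrial$ex
  rot[3] = raterrestrial$ext
  rot[4] = aterrestrial$extr
  rot[5] = terrestrial$extra
  rot[6] = errestrial$extrat
  rot[7] = rrestrial$extrate
  rot[8] = restrial$extrater
  rot[9] = estrial$extraterr
  rot[10] = strial$extraterre
  rot[11] = trial$extraterres
  rot[12] = rial$extraterrest
  rot[13] = ial$extraterrestr
  rot[14] = al$extraterrestri
  rot[15] = l$extraterrestria
  rot[16] = $extraterrestrial
Sorted (with $ < everything):
  sorted[0] = $extraterrestrial  (last char: 'l')
  sorted[1] = al$extraterrestri  (last char: 'i')
  sorted[2] = aterrestrial$extr  (last char: 'r')
  sorted[3] = errestrial$extrat  (last char: 't')
  sorted[4] = estrial$extraterr  (last char: 'r')
  sorted[5] = extraterrestrial$  (last char: '$')
  sorted[6] = ial$extraterrestr  (last char: 'r')
  sorted[7] = l$extraterrestria  (last char: 'a')
  sorted[8] = raterrestrial$ext  (last char: 't')
  sorted[9] = restrial$extrater  (last char: 'r')
  sorted[10] = rial$extraterrest  (last char: 't')
  sorted[11] = rrestrial$extrate  (last char: 'e')
  sorted[12] = strial$extraterre  (last char: 'e')
  sorted[13] = terrestrial$extra  (last char: 'a')
  sorted[14] = traterrestrial$ex  (last char: 'x')
  sorted[15] = trial$extraterres  (last char: 's')
  sorted[16] = xtraterrestrial$e  (last char: 'e')
Last column: lirtr$ratrteeaxse
Original string S is at sorted index 5

Answer: lirtr$ratrteeaxse
5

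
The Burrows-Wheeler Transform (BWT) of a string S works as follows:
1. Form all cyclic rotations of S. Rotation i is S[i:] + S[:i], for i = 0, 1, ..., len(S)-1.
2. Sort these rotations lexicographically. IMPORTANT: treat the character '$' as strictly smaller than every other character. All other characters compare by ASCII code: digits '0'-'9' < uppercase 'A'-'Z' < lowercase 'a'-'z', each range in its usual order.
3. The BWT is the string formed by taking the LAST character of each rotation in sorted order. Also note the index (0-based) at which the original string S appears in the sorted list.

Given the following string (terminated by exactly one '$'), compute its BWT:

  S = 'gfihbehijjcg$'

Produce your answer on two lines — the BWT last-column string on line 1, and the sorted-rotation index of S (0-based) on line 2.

All 13 rotations (rotation i = S[i:]+S[:i]):
  rot[0] = gfihbehijjcg$
  rot[1] = fihbehijjcg$g
  rot[2] = ihbehijjcg$gf
  rot[3] = hbehijjcg$gfi
  rot[4] = behijjcg$gfih
  rot[5] = ehijjcg$gfihb
  rot[6] = hijjcg$gfihbe
  rot[7] = ijjcg$gfihbeh
  rot[8] = jjcg$gfihbehi
  rot[9] = jcg$gfihbehij
  rot[10] = cg$gfihbehijj
  rot[11] = g$gfihbehijjc
  rot[12] = $gfihbehijjcg
Sorted (with $ < everything):
  sorted[0] = $gfihbehijjcg  (last char: 'g')
  sorted[1] = behijjcg$gfih  (last char: 'h')
  sorted[2] = cg$gfihbehijj  (last char: 'j')
  sorted[3] = ehijjcg$gfihb  (last char: 'b')
  sorted[4] = fihbehijjcg$g  (last char: 'g')
  sorted[5] = g$gfihbehijjc  (last char: 'c')
  sorted[6] = gfihbehijjcg$  (last char: '$')
  sorted[7] = hbehijjcg$gfi  (last char: 'i')
  sorted[8] = hijjcg$gfihbe  (last char: 'e')
  sorted[9] = ihbehijjcg$gf  (last char: 'f')
  sorted[10] = ijjcg$gfihbeh  (last char: 'h')
  sorted[11] = jcg$gfihbehij  (last char: 'j')
  sorted[12] = jjcg$gfihbehi  (last char: 'i')
Last column: ghjbgc$iefhji
Original string S is at sorted index 6

Answer: ghjbgc$iefhji
6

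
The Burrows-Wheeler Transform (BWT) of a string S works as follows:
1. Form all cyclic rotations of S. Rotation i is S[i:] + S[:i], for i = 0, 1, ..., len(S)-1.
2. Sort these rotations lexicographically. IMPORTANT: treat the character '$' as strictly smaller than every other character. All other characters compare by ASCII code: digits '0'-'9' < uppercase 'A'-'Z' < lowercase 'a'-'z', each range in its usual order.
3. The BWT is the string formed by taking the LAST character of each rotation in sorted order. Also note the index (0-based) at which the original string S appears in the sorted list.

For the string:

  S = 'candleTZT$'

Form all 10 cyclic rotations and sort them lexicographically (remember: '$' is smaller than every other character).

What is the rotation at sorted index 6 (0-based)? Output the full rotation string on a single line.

Answer: dleTZT$can

Derivation:
All 10 rotations (rotation i = S[i:]+S[:i]):
  rot[0] = candleTZT$
  rot[1] = andleTZT$c
  rot[2] = ndleTZT$ca
  rot[3] = dleTZT$can
  rot[4] = leTZT$cand
  rot[5] = eTZT$candl
  rot[6] = TZT$candle
  rot[7] = ZT$candleT
  rot[8] = T$candleTZ
  rot[9] = $candleTZT
Sorted (with $ < everything):
  sorted[0] = $candleTZT
  sorted[1] = T$candleTZ
  sorted[2] = TZT$candle
  sorted[3] = ZT$candleT
  sorted[4] = andleTZT$c
  sorted[5] = candleTZT$
  sorted[6] = dleTZT$can
  sorted[7] = eTZT$candl
  sorted[8] = leTZT$cand
  sorted[9] = ndleTZT$ca
sorted[6] = dleTZT$can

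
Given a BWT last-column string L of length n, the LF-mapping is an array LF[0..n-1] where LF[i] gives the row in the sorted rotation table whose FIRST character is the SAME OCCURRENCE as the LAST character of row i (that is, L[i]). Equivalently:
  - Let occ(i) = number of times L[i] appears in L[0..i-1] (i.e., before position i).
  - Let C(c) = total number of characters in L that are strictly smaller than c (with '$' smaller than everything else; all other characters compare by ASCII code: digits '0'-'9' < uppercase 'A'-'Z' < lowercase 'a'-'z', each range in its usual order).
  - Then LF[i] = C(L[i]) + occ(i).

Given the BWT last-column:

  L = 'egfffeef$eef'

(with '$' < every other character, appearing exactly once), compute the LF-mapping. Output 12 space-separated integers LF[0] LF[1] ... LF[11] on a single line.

Char counts: '$':1, 'e':5, 'f':5, 'g':1
C (first-col start): C('$')=0, C('e')=1, C('f')=6, C('g')=11
L[0]='e': occ=0, LF[0]=C('e')+0=1+0=1
L[1]='g': occ=0, LF[1]=C('g')+0=11+0=11
L[2]='f': occ=0, LF[2]=C('f')+0=6+0=6
L[3]='f': occ=1, LF[3]=C('f')+1=6+1=7
L[4]='f': occ=2, LF[4]=C('f')+2=6+2=8
L[5]='e': occ=1, LF[5]=C('e')+1=1+1=2
L[6]='e': occ=2, LF[6]=C('e')+2=1+2=3
L[7]='f': occ=3, LF[7]=C('f')+3=6+3=9
L[8]='$': occ=0, LF[8]=C('$')+0=0+0=0
L[9]='e': occ=3, LF[9]=C('e')+3=1+3=4
L[10]='e': occ=4, LF[10]=C('e')+4=1+4=5
L[11]='f': occ=4, LF[11]=C('f')+4=6+4=10

Answer: 1 11 6 7 8 2 3 9 0 4 5 10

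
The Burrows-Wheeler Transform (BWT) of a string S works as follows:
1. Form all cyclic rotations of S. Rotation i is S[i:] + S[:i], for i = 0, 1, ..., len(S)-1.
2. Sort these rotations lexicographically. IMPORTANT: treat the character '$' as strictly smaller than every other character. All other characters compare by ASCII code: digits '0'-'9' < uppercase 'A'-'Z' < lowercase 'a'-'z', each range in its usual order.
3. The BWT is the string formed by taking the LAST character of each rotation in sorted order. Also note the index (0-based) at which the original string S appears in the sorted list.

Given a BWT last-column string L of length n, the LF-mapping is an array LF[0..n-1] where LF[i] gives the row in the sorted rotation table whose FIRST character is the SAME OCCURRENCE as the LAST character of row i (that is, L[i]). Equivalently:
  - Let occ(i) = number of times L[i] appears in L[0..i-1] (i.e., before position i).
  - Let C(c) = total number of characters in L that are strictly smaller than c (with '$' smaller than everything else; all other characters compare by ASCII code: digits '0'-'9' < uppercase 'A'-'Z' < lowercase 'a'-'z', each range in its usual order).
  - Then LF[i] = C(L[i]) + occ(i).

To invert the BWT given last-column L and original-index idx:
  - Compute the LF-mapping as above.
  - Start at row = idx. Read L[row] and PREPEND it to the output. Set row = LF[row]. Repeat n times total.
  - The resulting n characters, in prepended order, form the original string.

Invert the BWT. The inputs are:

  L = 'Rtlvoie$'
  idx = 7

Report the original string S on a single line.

LF mapping: 1 6 4 7 5 3 2 0
Walk LF starting at row 7, prepending L[row]:
  step 1: row=7, L[7]='$', prepend. Next row=LF[7]=0
  step 2: row=0, L[0]='R', prepend. Next row=LF[0]=1
  step 3: row=1, L[1]='t', prepend. Next row=LF[1]=6
  step 4: row=6, L[6]='e', prepend. Next row=LF[6]=2
  step 5: row=2, L[2]='l', prepend. Next row=LF[2]=4
  step 6: row=4, L[4]='o', prepend. Next row=LF[4]=5
  step 7: row=5, L[5]='i', prepend. Next row=LF[5]=3
  step 8: row=3, L[3]='v', prepend. Next row=LF[3]=7
Reversed output: violetR$

Answer: violetR$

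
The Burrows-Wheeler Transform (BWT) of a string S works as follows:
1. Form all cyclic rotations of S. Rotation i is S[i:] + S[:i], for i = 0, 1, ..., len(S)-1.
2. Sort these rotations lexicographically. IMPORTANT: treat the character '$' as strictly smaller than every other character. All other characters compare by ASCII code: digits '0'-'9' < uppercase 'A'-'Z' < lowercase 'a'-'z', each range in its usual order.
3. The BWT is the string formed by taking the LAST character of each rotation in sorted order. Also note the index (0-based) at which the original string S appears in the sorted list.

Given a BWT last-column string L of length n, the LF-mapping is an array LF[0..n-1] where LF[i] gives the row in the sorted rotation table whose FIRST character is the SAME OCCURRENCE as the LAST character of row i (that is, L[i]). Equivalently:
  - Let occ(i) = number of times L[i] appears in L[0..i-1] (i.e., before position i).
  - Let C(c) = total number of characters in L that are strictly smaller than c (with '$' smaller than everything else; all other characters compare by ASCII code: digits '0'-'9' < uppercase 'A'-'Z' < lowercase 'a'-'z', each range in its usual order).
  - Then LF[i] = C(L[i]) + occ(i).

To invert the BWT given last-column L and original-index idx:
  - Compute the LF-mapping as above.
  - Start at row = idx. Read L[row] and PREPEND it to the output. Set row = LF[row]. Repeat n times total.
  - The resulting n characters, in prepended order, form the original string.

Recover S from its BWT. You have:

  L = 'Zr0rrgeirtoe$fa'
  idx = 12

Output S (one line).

LF mapping: 2 10 1 11 12 7 4 8 13 14 9 5 0 6 3
Walk LF starting at row 12, prepending L[row]:
  step 1: row=12, L[12]='$', prepend. Next row=LF[12]=0
  step 2: row=0, L[0]='Z', prepend. Next row=LF[0]=2
  step 3: row=2, L[2]='0', prepend. Next row=LF[2]=1
  step 4: row=1, L[1]='r', prepend. Next row=LF[1]=10
  step 5: row=10, L[10]='o', prepend. Next row=LF[10]=9
  step 6: row=9, L[9]='t', prepend. Next row=LF[9]=14
  step 7: row=14, L[14]='a', prepend. Next row=LF[14]=3
  step 8: row=3, L[3]='r', prepend. Next row=LF[3]=11
  step 9: row=11, L[11]='e', prepend. Next row=LF[11]=5
  step 10: row=5, L[5]='g', prepend. Next row=LF[5]=7
  step 11: row=7, L[7]='i', prepend. Next row=LF[7]=8
  step 12: row=8, L[8]='r', prepend. Next row=LF[8]=13
  step 13: row=13, L[13]='f', prepend. Next row=LF[13]=6
  step 14: row=6, L[6]='e', prepend. Next row=LF[6]=4
  step 15: row=4, L[4]='r', prepend. Next row=LF[4]=12
Reversed output: refrigerator0Z$

Answer: refrigerator0Z$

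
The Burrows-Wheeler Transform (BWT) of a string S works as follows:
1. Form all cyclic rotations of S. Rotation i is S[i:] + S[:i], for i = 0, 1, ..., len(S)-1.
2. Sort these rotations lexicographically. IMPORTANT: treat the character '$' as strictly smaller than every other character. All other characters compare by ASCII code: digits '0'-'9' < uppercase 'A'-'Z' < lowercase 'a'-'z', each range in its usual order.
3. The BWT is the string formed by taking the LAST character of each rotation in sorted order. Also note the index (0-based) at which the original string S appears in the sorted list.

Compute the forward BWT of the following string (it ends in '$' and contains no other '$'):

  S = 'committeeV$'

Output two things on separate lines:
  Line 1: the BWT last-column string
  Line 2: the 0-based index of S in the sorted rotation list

Answer: Ve$etmmocti
2

Derivation:
All 11 rotations (rotation i = S[i:]+S[:i]):
  rot[0] = committeeV$
  rot[1] = ommitteeV$c
  rot[2] = mmitteeV$co
  rot[3] = mitteeV$com
  rot[4] = itteeV$comm
  rot[5] = tteeV$commi
  rot[6] = teeV$commit
  rot[7] = eeV$committ
  rot[8] = eV$committe
  rot[9] = V$committee
  rot[10] = $committeeV
Sorted (with $ < everything):
  sorted[0] = $committeeV  (last char: 'V')
  sorted[1] = V$committee  (last char: 'e')
  sorted[2] = committeeV$  (last char: '$')
  sorted[3] = eV$committe  (last char: 'e')
  sorted[4] = eeV$committ  (last char: 't')
  sorted[5] = itteeV$comm  (last char: 'm')
  sorted[6] = mitteeV$com  (last char: 'm')
  sorted[7] = mmitteeV$co  (last char: 'o')
  sorted[8] = ommitteeV$c  (last char: 'c')
  sorted[9] = teeV$commit  (last char: 't')
  sorted[10] = tteeV$commi  (last char: 'i')
Last column: Ve$etmmocti
Original string S is at sorted index 2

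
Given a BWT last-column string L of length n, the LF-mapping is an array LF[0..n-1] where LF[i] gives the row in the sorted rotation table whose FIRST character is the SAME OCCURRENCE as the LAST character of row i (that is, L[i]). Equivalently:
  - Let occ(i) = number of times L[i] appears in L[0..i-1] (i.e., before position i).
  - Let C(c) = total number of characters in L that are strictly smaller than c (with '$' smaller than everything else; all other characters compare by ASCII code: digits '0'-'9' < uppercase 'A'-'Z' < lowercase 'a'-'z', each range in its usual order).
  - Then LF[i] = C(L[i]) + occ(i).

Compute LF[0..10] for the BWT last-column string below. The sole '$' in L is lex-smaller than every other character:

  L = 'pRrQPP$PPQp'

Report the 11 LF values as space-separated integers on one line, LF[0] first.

Answer: 8 7 10 5 1 2 0 3 4 6 9

Derivation:
Char counts: '$':1, 'P':4, 'Q':2, 'R':1, 'p':2, 'r':1
C (first-col start): C('$')=0, C('P')=1, C('Q')=5, C('R')=7, C('p')=8, C('r')=10
L[0]='p': occ=0, LF[0]=C('p')+0=8+0=8
L[1]='R': occ=0, LF[1]=C('R')+0=7+0=7
L[2]='r': occ=0, LF[2]=C('r')+0=10+0=10
L[3]='Q': occ=0, LF[3]=C('Q')+0=5+0=5
L[4]='P': occ=0, LF[4]=C('P')+0=1+0=1
L[5]='P': occ=1, LF[5]=C('P')+1=1+1=2
L[6]='$': occ=0, LF[6]=C('$')+0=0+0=0
L[7]='P': occ=2, LF[7]=C('P')+2=1+2=3
L[8]='P': occ=3, LF[8]=C('P')+3=1+3=4
L[9]='Q': occ=1, LF[9]=C('Q')+1=5+1=6
L[10]='p': occ=1, LF[10]=C('p')+1=8+1=9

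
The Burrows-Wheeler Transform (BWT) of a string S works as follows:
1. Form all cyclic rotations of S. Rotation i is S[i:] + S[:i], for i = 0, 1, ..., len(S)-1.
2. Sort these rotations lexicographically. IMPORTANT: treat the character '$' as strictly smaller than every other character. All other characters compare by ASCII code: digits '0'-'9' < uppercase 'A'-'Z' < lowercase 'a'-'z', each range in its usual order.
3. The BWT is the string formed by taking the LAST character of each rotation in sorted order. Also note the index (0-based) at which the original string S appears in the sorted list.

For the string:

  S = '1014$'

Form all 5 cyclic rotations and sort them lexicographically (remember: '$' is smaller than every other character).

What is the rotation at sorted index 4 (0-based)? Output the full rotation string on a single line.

All 5 rotations (rotation i = S[i:]+S[:i]):
  rot[0] = 1014$
  rot[1] = 014$1
  rot[2] = 14$10
  rot[3] = 4$101
  rot[4] = $1014
Sorted (with $ < everything):
  sorted[0] = $1014
  sorted[1] = 014$1
  sorted[2] = 1014$
  sorted[3] = 14$10
  sorted[4] = 4$101
sorted[4] = 4$101

Answer: 4$101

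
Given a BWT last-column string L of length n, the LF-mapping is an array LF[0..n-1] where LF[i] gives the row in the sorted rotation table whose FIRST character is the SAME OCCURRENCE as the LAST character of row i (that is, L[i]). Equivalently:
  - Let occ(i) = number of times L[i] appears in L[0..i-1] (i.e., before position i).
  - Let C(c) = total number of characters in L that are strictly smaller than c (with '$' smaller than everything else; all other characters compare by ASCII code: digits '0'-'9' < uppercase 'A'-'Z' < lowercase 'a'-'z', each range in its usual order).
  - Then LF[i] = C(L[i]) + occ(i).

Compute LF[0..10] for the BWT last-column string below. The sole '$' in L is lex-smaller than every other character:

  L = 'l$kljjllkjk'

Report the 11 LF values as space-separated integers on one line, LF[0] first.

Answer: 7 0 4 8 1 2 9 10 5 3 6

Derivation:
Char counts: '$':1, 'j':3, 'k':3, 'l':4
C (first-col start): C('$')=0, C('j')=1, C('k')=4, C('l')=7
L[0]='l': occ=0, LF[0]=C('l')+0=7+0=7
L[1]='$': occ=0, LF[1]=C('$')+0=0+0=0
L[2]='k': occ=0, LF[2]=C('k')+0=4+0=4
L[3]='l': occ=1, LF[3]=C('l')+1=7+1=8
L[4]='j': occ=0, LF[4]=C('j')+0=1+0=1
L[5]='j': occ=1, LF[5]=C('j')+1=1+1=2
L[6]='l': occ=2, LF[6]=C('l')+2=7+2=9
L[7]='l': occ=3, LF[7]=C('l')+3=7+3=10
L[8]='k': occ=1, LF[8]=C('k')+1=4+1=5
L[9]='j': occ=2, LF[9]=C('j')+2=1+2=3
L[10]='k': occ=2, LF[10]=C('k')+2=4+2=6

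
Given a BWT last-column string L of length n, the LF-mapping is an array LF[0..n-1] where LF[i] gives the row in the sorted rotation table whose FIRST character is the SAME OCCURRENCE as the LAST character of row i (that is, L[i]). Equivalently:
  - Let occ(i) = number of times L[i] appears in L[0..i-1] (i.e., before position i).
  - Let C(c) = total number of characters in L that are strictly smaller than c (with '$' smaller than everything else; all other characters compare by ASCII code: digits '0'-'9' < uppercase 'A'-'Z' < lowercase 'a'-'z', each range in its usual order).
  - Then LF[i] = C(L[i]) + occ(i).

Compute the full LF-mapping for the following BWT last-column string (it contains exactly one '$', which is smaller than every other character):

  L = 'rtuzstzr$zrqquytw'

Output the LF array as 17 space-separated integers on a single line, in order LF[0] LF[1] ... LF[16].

Char counts: '$':1, 'q':2, 'r':3, 's':1, 't':3, 'u':2, 'w':1, 'y':1, 'z':3
C (first-col start): C('$')=0, C('q')=1, C('r')=3, C('s')=6, C('t')=7, C('u')=10, C('w')=12, C('y')=13, C('z')=14
L[0]='r': occ=0, LF[0]=C('r')+0=3+0=3
L[1]='t': occ=0, LF[1]=C('t')+0=7+0=7
L[2]='u': occ=0, LF[2]=C('u')+0=10+0=10
L[3]='z': occ=0, LF[3]=C('z')+0=14+0=14
L[4]='s': occ=0, LF[4]=C('s')+0=6+0=6
L[5]='t': occ=1, LF[5]=C('t')+1=7+1=8
L[6]='z': occ=1, LF[6]=C('z')+1=14+1=15
L[7]='r': occ=1, LF[7]=C('r')+1=3+1=4
L[8]='$': occ=0, LF[8]=C('$')+0=0+0=0
L[9]='z': occ=2, LF[9]=C('z')+2=14+2=16
L[10]='r': occ=2, LF[10]=C('r')+2=3+2=5
L[11]='q': occ=0, LF[11]=C('q')+0=1+0=1
L[12]='q': occ=1, LF[12]=C('q')+1=1+1=2
L[13]='u': occ=1, LF[13]=C('u')+1=10+1=11
L[14]='y': occ=0, LF[14]=C('y')+0=13+0=13
L[15]='t': occ=2, LF[15]=C('t')+2=7+2=9
L[16]='w': occ=0, LF[16]=C('w')+0=12+0=12

Answer: 3 7 10 14 6 8 15 4 0 16 5 1 2 11 13 9 12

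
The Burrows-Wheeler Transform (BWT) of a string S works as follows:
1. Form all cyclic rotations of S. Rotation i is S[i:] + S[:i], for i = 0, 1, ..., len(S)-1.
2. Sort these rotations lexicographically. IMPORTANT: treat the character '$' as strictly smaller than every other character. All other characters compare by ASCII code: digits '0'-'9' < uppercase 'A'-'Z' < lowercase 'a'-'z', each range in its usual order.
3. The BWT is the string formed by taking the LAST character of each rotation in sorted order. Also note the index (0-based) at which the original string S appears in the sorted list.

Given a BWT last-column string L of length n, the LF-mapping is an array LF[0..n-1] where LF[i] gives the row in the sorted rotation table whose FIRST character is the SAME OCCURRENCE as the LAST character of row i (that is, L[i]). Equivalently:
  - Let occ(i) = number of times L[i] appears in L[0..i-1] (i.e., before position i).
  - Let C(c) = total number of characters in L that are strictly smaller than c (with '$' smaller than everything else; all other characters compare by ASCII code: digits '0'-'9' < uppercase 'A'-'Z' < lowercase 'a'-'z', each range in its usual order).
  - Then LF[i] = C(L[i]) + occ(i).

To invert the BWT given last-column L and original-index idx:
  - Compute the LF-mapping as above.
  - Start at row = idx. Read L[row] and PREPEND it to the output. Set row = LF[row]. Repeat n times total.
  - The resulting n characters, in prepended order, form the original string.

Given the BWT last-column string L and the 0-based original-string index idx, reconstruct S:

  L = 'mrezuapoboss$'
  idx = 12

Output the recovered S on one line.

Answer: zebraopossum$

Derivation:
LF mapping: 4 8 3 12 11 1 7 5 2 6 9 10 0
Walk LF starting at row 12, prepending L[row]:
  step 1: row=12, L[12]='$', prepend. Next row=LF[12]=0
  step 2: row=0, L[0]='m', prepend. Next row=LF[0]=4
  step 3: row=4, L[4]='u', prepend. Next row=LF[4]=11
  step 4: row=11, L[11]='s', prepend. Next row=LF[11]=10
  step 5: row=10, L[10]='s', prepend. Next row=LF[10]=9
  step 6: row=9, L[9]='o', prepend. Next row=LF[9]=6
  step 7: row=6, L[6]='p', prepend. Next row=LF[6]=7
  step 8: row=7, L[7]='o', prepend. Next row=LF[7]=5
  step 9: row=5, L[5]='a', prepend. Next row=LF[5]=1
  step 10: row=1, L[1]='r', prepend. Next row=LF[1]=8
  step 11: row=8, L[8]='b', prepend. Next row=LF[8]=2
  step 12: row=2, L[2]='e', prepend. Next row=LF[2]=3
  step 13: row=3, L[3]='z', prepend. Next row=LF[3]=12
Reversed output: zebraopossum$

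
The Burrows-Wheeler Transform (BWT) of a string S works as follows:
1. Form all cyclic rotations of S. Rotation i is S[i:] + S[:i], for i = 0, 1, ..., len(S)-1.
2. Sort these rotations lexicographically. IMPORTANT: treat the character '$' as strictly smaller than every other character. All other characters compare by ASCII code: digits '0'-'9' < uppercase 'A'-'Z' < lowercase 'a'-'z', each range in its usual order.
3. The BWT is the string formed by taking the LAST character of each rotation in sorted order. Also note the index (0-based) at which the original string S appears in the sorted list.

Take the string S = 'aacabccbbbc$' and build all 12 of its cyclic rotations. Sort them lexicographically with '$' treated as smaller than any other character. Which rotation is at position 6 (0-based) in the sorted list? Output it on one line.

All 12 rotations (rotation i = S[i:]+S[:i]):
  rot[0] = aacabccbbbc$
  rot[1] = acabccbbbc$a
  rot[2] = cabccbbbc$aa
  rot[3] = abccbbbc$aac
  rot[4] = bccbbbc$aaca
  rot[5] = ccbbbc$aacab
  rot[6] = cbbbc$aacabc
  rot[7] = bbbc$aacabcc
  rot[8] = bbc$aacabccb
  rot[9] = bc$aacabccbb
  rot[10] = c$aacabccbbb
  rot[11] = $aacabccbbbc
Sorted (with $ < everything):
  sorted[0] = $aacabccbbbc
  sorted[1] = aacabccbbbc$
  sorted[2] = abccbbbc$aac
  sorted[3] = acabccbbbc$a
  sorted[4] = bbbc$aacabcc
  sorted[5] = bbc$aacabccb
  sorted[6] = bc$aacabccbb
  sorted[7] = bccbbbc$aaca
  sorted[8] = c$aacabccbbb
  sorted[9] = cabccbbbc$aa
  sorted[10] = cbbbc$aacabc
  sorted[11] = ccbbbc$aacab
sorted[6] = bc$aacabccbb

Answer: bc$aacabccbb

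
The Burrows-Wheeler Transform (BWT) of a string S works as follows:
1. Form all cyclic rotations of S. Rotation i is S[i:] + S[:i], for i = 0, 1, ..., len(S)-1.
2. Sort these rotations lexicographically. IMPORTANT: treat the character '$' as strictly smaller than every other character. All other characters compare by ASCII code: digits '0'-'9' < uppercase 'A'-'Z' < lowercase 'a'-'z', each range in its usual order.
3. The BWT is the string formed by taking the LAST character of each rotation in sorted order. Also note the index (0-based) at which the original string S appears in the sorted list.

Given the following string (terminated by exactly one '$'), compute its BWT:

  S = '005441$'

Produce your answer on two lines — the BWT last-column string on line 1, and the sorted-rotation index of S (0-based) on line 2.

Answer: 1$04450
1

Derivation:
All 7 rotations (rotation i = S[i:]+S[:i]):
  rot[0] = 005441$
  rot[1] = 05441$0
  rot[2] = 5441$00
  rot[3] = 441$005
  rot[4] = 41$0054
  rot[5] = 1$00544
  rot[6] = $005441
Sorted (with $ < everything):
  sorted[0] = $005441  (last char: '1')
  sorted[1] = 005441$  (last char: '$')
  sorted[2] = 05441$0  (last char: '0')
  sorted[3] = 1$00544  (last char: '4')
  sorted[4] = 41$0054  (last char: '4')
  sorted[5] = 441$005  (last char: '5')
  sorted[6] = 5441$00  (last char: '0')
Last column: 1$04450
Original string S is at sorted index 1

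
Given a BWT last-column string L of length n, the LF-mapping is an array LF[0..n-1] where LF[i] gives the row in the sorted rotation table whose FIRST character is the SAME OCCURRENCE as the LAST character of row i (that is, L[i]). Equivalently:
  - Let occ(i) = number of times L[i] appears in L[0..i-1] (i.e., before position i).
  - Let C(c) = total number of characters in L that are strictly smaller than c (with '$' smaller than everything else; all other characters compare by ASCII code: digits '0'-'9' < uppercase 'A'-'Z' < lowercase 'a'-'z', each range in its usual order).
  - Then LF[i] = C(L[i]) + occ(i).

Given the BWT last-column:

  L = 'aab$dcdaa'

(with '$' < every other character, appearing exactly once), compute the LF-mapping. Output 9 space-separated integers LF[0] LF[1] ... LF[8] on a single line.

Answer: 1 2 5 0 7 6 8 3 4

Derivation:
Char counts: '$':1, 'a':4, 'b':1, 'c':1, 'd':2
C (first-col start): C('$')=0, C('a')=1, C('b')=5, C('c')=6, C('d')=7
L[0]='a': occ=0, LF[0]=C('a')+0=1+0=1
L[1]='a': occ=1, LF[1]=C('a')+1=1+1=2
L[2]='b': occ=0, LF[2]=C('b')+0=5+0=5
L[3]='$': occ=0, LF[3]=C('$')+0=0+0=0
L[4]='d': occ=0, LF[4]=C('d')+0=7+0=7
L[5]='c': occ=0, LF[5]=C('c')+0=6+0=6
L[6]='d': occ=1, LF[6]=C('d')+1=7+1=8
L[7]='a': occ=2, LF[7]=C('a')+2=1+2=3
L[8]='a': occ=3, LF[8]=C('a')+3=1+3=4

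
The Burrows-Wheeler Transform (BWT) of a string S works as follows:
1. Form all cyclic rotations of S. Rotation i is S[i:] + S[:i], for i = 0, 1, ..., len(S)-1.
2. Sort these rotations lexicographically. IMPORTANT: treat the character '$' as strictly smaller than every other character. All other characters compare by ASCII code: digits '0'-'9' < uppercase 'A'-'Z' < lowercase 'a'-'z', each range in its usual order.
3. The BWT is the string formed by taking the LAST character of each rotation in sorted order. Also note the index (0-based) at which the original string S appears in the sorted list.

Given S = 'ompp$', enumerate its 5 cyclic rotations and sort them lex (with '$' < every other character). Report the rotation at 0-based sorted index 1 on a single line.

Answer: mpp$o

Derivation:
All 5 rotations (rotation i = S[i:]+S[:i]):
  rot[0] = ompp$
  rot[1] = mpp$o
  rot[2] = pp$om
  rot[3] = p$omp
  rot[4] = $ompp
Sorted (with $ < everything):
  sorted[0] = $ompp
  sorted[1] = mpp$o
  sorted[2] = ompp$
  sorted[3] = p$omp
  sorted[4] = pp$om
sorted[1] = mpp$o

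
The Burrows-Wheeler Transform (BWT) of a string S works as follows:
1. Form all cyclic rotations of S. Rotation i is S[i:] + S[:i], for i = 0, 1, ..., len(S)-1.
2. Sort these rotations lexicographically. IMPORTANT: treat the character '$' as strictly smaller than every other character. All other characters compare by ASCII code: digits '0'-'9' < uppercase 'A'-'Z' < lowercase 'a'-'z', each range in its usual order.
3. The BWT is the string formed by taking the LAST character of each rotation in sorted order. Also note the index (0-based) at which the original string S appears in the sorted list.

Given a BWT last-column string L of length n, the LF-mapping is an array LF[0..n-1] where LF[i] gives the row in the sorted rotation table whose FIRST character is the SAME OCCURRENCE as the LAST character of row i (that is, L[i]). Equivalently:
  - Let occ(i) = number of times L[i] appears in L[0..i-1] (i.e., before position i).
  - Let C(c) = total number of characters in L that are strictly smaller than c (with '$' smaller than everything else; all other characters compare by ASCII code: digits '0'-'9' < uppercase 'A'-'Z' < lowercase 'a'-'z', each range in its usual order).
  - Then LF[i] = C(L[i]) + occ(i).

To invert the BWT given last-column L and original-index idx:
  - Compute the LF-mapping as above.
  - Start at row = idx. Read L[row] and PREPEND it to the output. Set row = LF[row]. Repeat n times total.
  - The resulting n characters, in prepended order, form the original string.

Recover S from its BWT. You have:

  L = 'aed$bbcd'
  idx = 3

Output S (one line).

Answer: bdbcdea$

Derivation:
LF mapping: 1 7 5 0 2 3 4 6
Walk LF starting at row 3, prepending L[row]:
  step 1: row=3, L[3]='$', prepend. Next row=LF[3]=0
  step 2: row=0, L[0]='a', prepend. Next row=LF[0]=1
  step 3: row=1, L[1]='e', prepend. Next row=LF[1]=7
  step 4: row=7, L[7]='d', prepend. Next row=LF[7]=6
  step 5: row=6, L[6]='c', prepend. Next row=LF[6]=4
  step 6: row=4, L[4]='b', prepend. Next row=LF[4]=2
  step 7: row=2, L[2]='d', prepend. Next row=LF[2]=5
  step 8: row=5, L[5]='b', prepend. Next row=LF[5]=3
Reversed output: bdbcdea$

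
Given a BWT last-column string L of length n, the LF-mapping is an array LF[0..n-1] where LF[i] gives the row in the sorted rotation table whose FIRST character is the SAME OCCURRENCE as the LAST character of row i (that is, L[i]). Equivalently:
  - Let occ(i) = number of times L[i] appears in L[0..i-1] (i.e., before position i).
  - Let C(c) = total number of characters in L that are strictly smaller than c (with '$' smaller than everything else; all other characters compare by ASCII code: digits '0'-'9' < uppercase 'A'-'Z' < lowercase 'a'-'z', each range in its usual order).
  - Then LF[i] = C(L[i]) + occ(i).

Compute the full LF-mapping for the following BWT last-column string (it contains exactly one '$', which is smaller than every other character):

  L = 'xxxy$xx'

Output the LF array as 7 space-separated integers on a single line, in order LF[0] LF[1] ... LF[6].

Char counts: '$':1, 'x':5, 'y':1
C (first-col start): C('$')=0, C('x')=1, C('y')=6
L[0]='x': occ=0, LF[0]=C('x')+0=1+0=1
L[1]='x': occ=1, LF[1]=C('x')+1=1+1=2
L[2]='x': occ=2, LF[2]=C('x')+2=1+2=3
L[3]='y': occ=0, LF[3]=C('y')+0=6+0=6
L[4]='$': occ=0, LF[4]=C('$')+0=0+0=0
L[5]='x': occ=3, LF[5]=C('x')+3=1+3=4
L[6]='x': occ=4, LF[6]=C('x')+4=1+4=5

Answer: 1 2 3 6 0 4 5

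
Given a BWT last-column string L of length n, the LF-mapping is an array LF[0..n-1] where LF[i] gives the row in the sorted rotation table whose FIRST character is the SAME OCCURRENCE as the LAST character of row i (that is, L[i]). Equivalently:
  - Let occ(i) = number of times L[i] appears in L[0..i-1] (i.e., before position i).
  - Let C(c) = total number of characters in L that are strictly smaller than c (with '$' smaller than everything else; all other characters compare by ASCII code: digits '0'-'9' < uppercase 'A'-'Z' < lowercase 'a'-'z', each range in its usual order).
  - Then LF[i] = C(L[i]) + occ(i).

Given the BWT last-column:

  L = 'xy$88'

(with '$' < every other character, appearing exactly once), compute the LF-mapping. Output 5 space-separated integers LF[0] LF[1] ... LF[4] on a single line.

Answer: 3 4 0 1 2

Derivation:
Char counts: '$':1, '8':2, 'x':1, 'y':1
C (first-col start): C('$')=0, C('8')=1, C('x')=3, C('y')=4
L[0]='x': occ=0, LF[0]=C('x')+0=3+0=3
L[1]='y': occ=0, LF[1]=C('y')+0=4+0=4
L[2]='$': occ=0, LF[2]=C('$')+0=0+0=0
L[3]='8': occ=0, LF[3]=C('8')+0=1+0=1
L[4]='8': occ=1, LF[4]=C('8')+1=1+1=2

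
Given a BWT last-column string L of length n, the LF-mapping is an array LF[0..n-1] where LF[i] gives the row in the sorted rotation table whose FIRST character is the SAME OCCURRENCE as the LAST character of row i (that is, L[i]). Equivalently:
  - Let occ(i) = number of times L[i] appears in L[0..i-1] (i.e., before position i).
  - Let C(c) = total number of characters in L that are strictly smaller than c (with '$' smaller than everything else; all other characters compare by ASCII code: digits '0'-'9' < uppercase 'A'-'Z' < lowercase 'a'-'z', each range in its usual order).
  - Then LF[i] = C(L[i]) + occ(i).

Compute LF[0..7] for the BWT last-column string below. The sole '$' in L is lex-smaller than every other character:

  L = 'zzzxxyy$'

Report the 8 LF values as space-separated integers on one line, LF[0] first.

Char counts: '$':1, 'x':2, 'y':2, 'z':3
C (first-col start): C('$')=0, C('x')=1, C('y')=3, C('z')=5
L[0]='z': occ=0, LF[0]=C('z')+0=5+0=5
L[1]='z': occ=1, LF[1]=C('z')+1=5+1=6
L[2]='z': occ=2, LF[2]=C('z')+2=5+2=7
L[3]='x': occ=0, LF[3]=C('x')+0=1+0=1
L[4]='x': occ=1, LF[4]=C('x')+1=1+1=2
L[5]='y': occ=0, LF[5]=C('y')+0=3+0=3
L[6]='y': occ=1, LF[6]=C('y')+1=3+1=4
L[7]='$': occ=0, LF[7]=C('$')+0=0+0=0

Answer: 5 6 7 1 2 3 4 0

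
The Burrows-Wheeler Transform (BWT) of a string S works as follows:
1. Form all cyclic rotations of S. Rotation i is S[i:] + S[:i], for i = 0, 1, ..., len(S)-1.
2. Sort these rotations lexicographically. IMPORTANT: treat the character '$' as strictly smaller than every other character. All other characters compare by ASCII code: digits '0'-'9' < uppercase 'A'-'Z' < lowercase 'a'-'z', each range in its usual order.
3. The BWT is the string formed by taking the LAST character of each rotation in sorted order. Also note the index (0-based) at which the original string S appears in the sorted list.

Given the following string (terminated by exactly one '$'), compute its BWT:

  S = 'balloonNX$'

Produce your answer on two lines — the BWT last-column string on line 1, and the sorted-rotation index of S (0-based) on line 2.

Answer: XnNb$alool
4

Derivation:
All 10 rotations (rotation i = S[i:]+S[:i]):
  rot[0] = balloonNX$
  rot[1] = alloonNX$b
  rot[2] = lloonNX$ba
  rot[3] = loonNX$bal
  rot[4] = oonNX$ball
  rot[5] = onNX$ballo
  rot[6] = nNX$balloo
  rot[7] = NX$balloon
  rot[8] = X$balloonN
  rot[9] = $balloonNX
Sorted (with $ < everything):
  sorted[0] = $balloonNX  (last char: 'X')
  sorted[1] = NX$balloon  (last char: 'n')
  sorted[2] = X$balloonN  (last char: 'N')
  sorted[3] = alloonNX$b  (last char: 'b')
  sorted[4] = balloonNX$  (last char: '$')
  sorted[5] = lloonNX$ba  (last char: 'a')
  sorted[6] = loonNX$bal  (last char: 'l')
  sorted[7] = nNX$balloo  (last char: 'o')
  sorted[8] = onNX$ballo  (last char: 'o')
  sorted[9] = oonNX$ball  (last char: 'l')
Last column: XnNb$alool
Original string S is at sorted index 4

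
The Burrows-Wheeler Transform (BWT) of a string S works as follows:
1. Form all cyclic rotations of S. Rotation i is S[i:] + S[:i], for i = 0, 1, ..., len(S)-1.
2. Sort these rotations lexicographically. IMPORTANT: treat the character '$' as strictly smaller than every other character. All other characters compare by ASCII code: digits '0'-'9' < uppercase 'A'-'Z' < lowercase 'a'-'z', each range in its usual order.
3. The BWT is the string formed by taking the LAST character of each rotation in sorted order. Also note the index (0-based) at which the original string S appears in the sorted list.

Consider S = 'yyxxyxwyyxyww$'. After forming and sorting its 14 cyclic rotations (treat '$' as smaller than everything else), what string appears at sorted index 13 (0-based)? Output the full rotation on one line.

Answer: yyxyww$yyxxyxw

Derivation:
All 14 rotations (rotation i = S[i:]+S[:i]):
  rot[0] = yyxxyxwyyxyww$
  rot[1] = yxxyxwyyxyww$y
  rot[2] = xxyxwyyxyww$yy
  rot[3] = xyxwyyxyww$yyx
  rot[4] = yxwyyxyww$yyxx
  rot[5] = xwyyxyww$yyxxy
  rot[6] = wyyxyww$yyxxyx
  rot[7] = yyxyww$yyxxyxw
  rot[8] = yxyww$yyxxyxwy
  rot[9] = xyww$yyxxyxwyy
  rot[10] = yww$yyxxyxwyyx
  rot[11] = ww$yyxxyxwyyxy
  rot[12] = w$yyxxyxwyyxyw
  rot[13] = $yyxxyxwyyxyww
Sorted (with $ < everything):
  sorted[0] = $yyxxyxwyyxyww
  sorted[1] = w$yyxxyxwyyxyw
  sorted[2] = ww$yyxxyxwyyxy
  sorted[3] = wyyxyww$yyxxyx
  sorted[4] = xwyyxyww$yyxxy
  sorted[5] = xxyxwyyxyww$yy
  sorted[6] = xyww$yyxxyxwyy
  sorted[7] = xyxwyyxyww$yyx
  sorted[8] = yww$yyxxyxwyyx
  sorted[9] = yxwyyxyww$yyxx
  sorted[10] = yxxyxwyyxyww$y
  sorted[11] = yxyww$yyxxyxwy
  sorted[12] = yyxxyxwyyxyww$
  sorted[13] = yyxyww$yyxxyxw
sorted[13] = yyxyww$yyxxyxw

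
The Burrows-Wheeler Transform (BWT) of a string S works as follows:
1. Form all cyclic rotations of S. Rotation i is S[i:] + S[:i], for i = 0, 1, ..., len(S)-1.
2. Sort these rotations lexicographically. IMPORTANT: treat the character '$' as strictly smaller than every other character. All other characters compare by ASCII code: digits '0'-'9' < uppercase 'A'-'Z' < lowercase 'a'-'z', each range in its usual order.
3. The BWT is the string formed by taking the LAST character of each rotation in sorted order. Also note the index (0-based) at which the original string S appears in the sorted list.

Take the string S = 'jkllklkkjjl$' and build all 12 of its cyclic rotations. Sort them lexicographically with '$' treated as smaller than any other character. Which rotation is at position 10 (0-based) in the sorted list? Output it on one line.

All 12 rotations (rotation i = S[i:]+S[:i]):
  rot[0] = jkllklkkjjl$
  rot[1] = kllklkkjjl$j
  rot[2] = llklkkjjl$jk
  rot[3] = lklkkjjl$jkl
  rot[4] = klkkjjl$jkll
  rot[5] = lkkjjl$jkllk
  rot[6] = kkjjl$jkllkl
  rot[7] = kjjl$jkllklk
  rot[8] = jjl$jkllklkk
  rot[9] = jl$jkllklkkj
  rot[10] = l$jkllklkkjj
  rot[11] = $jkllklkkjjl
Sorted (with $ < everything):
  sorted[0] = $jkllklkkjjl
  sorted[1] = jjl$jkllklkk
  sorted[2] = jkllklkkjjl$
  sorted[3] = jl$jkllklkkj
  sorted[4] = kjjl$jkllklk
  sorted[5] = kkjjl$jkllkl
  sorted[6] = klkkjjl$jkll
  sorted[7] = kllklkkjjl$j
  sorted[8] = l$jkllklkkjj
  sorted[9] = lkkjjl$jkllk
  sorted[10] = lklkkjjl$jkl
  sorted[11] = llklkkjjl$jk
sorted[10] = lklkkjjl$jkl

Answer: lklkkjjl$jkl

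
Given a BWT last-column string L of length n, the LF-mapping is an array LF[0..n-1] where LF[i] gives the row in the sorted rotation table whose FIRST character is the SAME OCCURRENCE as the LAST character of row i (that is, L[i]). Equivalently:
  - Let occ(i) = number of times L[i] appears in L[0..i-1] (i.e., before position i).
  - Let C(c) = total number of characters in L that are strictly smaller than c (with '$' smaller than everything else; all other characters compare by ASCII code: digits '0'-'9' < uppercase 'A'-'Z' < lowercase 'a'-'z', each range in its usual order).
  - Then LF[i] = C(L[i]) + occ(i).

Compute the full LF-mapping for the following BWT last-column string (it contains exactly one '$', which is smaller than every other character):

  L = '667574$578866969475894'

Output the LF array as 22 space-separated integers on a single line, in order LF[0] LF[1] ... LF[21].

Answer: 7 8 12 4 13 1 0 5 14 16 17 9 10 19 11 20 2 15 6 18 21 3

Derivation:
Char counts: '$':1, '4':3, '5':3, '6':5, '7':4, '8':3, '9':3
C (first-col start): C('$')=0, C('4')=1, C('5')=4, C('6')=7, C('7')=12, C('8')=16, C('9')=19
L[0]='6': occ=0, LF[0]=C('6')+0=7+0=7
L[1]='6': occ=1, LF[1]=C('6')+1=7+1=8
L[2]='7': occ=0, LF[2]=C('7')+0=12+0=12
L[3]='5': occ=0, LF[3]=C('5')+0=4+0=4
L[4]='7': occ=1, LF[4]=C('7')+1=12+1=13
L[5]='4': occ=0, LF[5]=C('4')+0=1+0=1
L[6]='$': occ=0, LF[6]=C('$')+0=0+0=0
L[7]='5': occ=1, LF[7]=C('5')+1=4+1=5
L[8]='7': occ=2, LF[8]=C('7')+2=12+2=14
L[9]='8': occ=0, LF[9]=C('8')+0=16+0=16
L[10]='8': occ=1, LF[10]=C('8')+1=16+1=17
L[11]='6': occ=2, LF[11]=C('6')+2=7+2=9
L[12]='6': occ=3, LF[12]=C('6')+3=7+3=10
L[13]='9': occ=0, LF[13]=C('9')+0=19+0=19
L[14]='6': occ=4, LF[14]=C('6')+4=7+4=11
L[15]='9': occ=1, LF[15]=C('9')+1=19+1=20
L[16]='4': occ=1, LF[16]=C('4')+1=1+1=2
L[17]='7': occ=3, LF[17]=C('7')+3=12+3=15
L[18]='5': occ=2, LF[18]=C('5')+2=4+2=6
L[19]='8': occ=2, LF[19]=C('8')+2=16+2=18
L[20]='9': occ=2, LF[20]=C('9')+2=19+2=21
L[21]='4': occ=2, LF[21]=C('4')+2=1+2=3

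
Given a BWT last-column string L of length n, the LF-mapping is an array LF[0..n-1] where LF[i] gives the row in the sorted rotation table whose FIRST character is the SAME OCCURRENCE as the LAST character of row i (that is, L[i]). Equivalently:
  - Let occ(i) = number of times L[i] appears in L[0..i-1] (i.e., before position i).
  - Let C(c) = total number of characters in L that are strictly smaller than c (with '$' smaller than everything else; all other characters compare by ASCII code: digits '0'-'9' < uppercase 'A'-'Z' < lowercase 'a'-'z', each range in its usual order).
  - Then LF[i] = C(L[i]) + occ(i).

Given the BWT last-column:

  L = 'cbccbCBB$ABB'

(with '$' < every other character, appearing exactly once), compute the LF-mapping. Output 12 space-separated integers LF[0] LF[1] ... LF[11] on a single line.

Char counts: '$':1, 'A':1, 'B':4, 'C':1, 'b':2, 'c':3
C (first-col start): C('$')=0, C('A')=1, C('B')=2, C('C')=6, C('b')=7, C('c')=9
L[0]='c': occ=0, LF[0]=C('c')+0=9+0=9
L[1]='b': occ=0, LF[1]=C('b')+0=7+0=7
L[2]='c': occ=1, LF[2]=C('c')+1=9+1=10
L[3]='c': occ=2, LF[3]=C('c')+2=9+2=11
L[4]='b': occ=1, LF[4]=C('b')+1=7+1=8
L[5]='C': occ=0, LF[5]=C('C')+0=6+0=6
L[6]='B': occ=0, LF[6]=C('B')+0=2+0=2
L[7]='B': occ=1, LF[7]=C('B')+1=2+1=3
L[8]='$': occ=0, LF[8]=C('$')+0=0+0=0
L[9]='A': occ=0, LF[9]=C('A')+0=1+0=1
L[10]='B': occ=2, LF[10]=C('B')+2=2+2=4
L[11]='B': occ=3, LF[11]=C('B')+3=2+3=5

Answer: 9 7 10 11 8 6 2 3 0 1 4 5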